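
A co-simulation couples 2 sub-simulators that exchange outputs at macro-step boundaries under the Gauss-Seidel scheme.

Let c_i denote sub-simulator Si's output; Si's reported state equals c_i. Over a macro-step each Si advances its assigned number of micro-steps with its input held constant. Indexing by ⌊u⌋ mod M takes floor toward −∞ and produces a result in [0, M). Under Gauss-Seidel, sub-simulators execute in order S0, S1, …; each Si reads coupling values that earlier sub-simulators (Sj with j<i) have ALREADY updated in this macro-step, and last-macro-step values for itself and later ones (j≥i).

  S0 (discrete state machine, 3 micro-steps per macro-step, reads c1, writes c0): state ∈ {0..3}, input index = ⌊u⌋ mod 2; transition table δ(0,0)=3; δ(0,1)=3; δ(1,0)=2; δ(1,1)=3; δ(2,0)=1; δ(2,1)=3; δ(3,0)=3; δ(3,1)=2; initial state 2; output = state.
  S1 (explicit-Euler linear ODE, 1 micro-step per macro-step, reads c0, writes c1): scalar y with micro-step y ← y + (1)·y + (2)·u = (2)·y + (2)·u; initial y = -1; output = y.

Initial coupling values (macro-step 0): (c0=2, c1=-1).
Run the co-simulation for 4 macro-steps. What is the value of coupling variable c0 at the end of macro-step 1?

c0 at macro-step 1 = 3

macro 1: S0 reads c1=-1 → after 3×micro: 3; S1 reads c0=3 → after 1×micro: 4 ⇒ (c0=3, c1=4)
macro 2: S0 reads c1=4 → after 3×micro: 3; S1 reads c0=3 → after 1×micro: 14 ⇒ (c0=3, c1=14)
macro 3: S0 reads c1=14 → after 3×micro: 3; S1 reads c0=3 → after 1×micro: 34 ⇒ (c0=3, c1=34)
macro 4: S0 reads c1=34 → after 3×micro: 3; S1 reads c0=3 → after 1×micro: 74 ⇒ (c0=3, c1=74)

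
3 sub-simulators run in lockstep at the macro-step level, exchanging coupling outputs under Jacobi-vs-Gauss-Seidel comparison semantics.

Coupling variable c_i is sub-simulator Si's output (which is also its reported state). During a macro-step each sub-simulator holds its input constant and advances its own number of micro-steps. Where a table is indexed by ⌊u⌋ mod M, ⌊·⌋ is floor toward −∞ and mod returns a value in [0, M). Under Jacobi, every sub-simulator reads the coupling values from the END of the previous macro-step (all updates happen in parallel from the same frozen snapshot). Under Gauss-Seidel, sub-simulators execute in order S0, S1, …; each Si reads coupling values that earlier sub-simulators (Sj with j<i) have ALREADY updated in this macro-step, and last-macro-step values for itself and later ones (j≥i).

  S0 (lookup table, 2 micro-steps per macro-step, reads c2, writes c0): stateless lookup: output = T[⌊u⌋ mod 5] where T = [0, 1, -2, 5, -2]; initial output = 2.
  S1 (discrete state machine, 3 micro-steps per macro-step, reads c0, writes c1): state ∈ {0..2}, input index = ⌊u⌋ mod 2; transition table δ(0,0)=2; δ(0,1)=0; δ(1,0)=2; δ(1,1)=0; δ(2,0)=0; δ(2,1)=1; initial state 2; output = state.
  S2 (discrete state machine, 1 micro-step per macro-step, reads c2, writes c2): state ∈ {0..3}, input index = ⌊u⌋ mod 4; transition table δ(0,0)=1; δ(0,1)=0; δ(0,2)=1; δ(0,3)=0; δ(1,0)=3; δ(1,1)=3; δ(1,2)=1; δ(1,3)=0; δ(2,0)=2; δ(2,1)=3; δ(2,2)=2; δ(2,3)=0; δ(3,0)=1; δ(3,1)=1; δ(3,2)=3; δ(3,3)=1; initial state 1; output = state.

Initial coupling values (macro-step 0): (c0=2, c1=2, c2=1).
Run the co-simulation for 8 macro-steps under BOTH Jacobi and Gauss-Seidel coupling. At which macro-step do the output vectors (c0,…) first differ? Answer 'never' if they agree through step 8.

[Jacobi] macro 1: S0 reads c2=1 → after 2×micro: 1; S1 reads c0=2 → after 3×micro: 0; S2 reads c2=1 → after 1×micro: 3 ⇒ (c0=1, c1=0, c2=3)
[Jacobi] macro 2: S0 reads c2=3 → after 2×micro: 5; S1 reads c0=1 → after 3×micro: 0; S2 reads c2=3 → after 1×micro: 1 ⇒ (c0=5, c1=0, c2=1)
[Jacobi] macro 3: S0 reads c2=1 → after 2×micro: 1; S1 reads c0=5 → after 3×micro: 0; S2 reads c2=1 → after 1×micro: 3 ⇒ (c0=1, c1=0, c2=3)
[Jacobi] macro 4: S0 reads c2=3 → after 2×micro: 5; S1 reads c0=1 → after 3×micro: 0; S2 reads c2=3 → after 1×micro: 1 ⇒ (c0=5, c1=0, c2=1)
[Jacobi] macro 5: S0 reads c2=1 → after 2×micro: 1; S1 reads c0=5 → after 3×micro: 0; S2 reads c2=1 → after 1×micro: 3 ⇒ (c0=1, c1=0, c2=3)
[Jacobi] macro 6: S0 reads c2=3 → after 2×micro: 5; S1 reads c0=1 → after 3×micro: 0; S2 reads c2=3 → after 1×micro: 1 ⇒ (c0=5, c1=0, c2=1)
[Jacobi] macro 7: S0 reads c2=1 → after 2×micro: 1; S1 reads c0=5 → after 3×micro: 0; S2 reads c2=1 → after 1×micro: 3 ⇒ (c0=1, c1=0, c2=3)
[Jacobi] macro 8: S0 reads c2=3 → after 2×micro: 5; S1 reads c0=1 → after 3×micro: 0; S2 reads c2=3 → after 1×micro: 1 ⇒ (c0=5, c1=0, c2=1)
[Gauss-Seidel] macro 1: S0 reads c2=1 → after 2×micro: 1; S1 reads c0=1 → after 3×micro: 0; S2 reads c2=1 → after 1×micro: 3 ⇒ (c0=1, c1=0, c2=3)
[Gauss-Seidel] macro 2: S0 reads c2=3 → after 2×micro: 5; S1 reads c0=5 → after 3×micro: 0; S2 reads c2=3 → after 1×micro: 1 ⇒ (c0=5, c1=0, c2=1)
[Gauss-Seidel] macro 3: S0 reads c2=1 → after 2×micro: 1; S1 reads c0=1 → after 3×micro: 0; S2 reads c2=1 → after 1×micro: 3 ⇒ (c0=1, c1=0, c2=3)
[Gauss-Seidel] macro 4: S0 reads c2=3 → after 2×micro: 5; S1 reads c0=5 → after 3×micro: 0; S2 reads c2=3 → after 1×micro: 1 ⇒ (c0=5, c1=0, c2=1)
[Gauss-Seidel] macro 5: S0 reads c2=1 → after 2×micro: 1; S1 reads c0=1 → after 3×micro: 0; S2 reads c2=1 → after 1×micro: 3 ⇒ (c0=1, c1=0, c2=3)
[Gauss-Seidel] macro 6: S0 reads c2=3 → after 2×micro: 5; S1 reads c0=5 → after 3×micro: 0; S2 reads c2=3 → after 1×micro: 1 ⇒ (c0=5, c1=0, c2=1)
[Gauss-Seidel] macro 7: S0 reads c2=1 → after 2×micro: 1; S1 reads c0=1 → after 3×micro: 0; S2 reads c2=1 → after 1×micro: 3 ⇒ (c0=1, c1=0, c2=3)
[Gauss-Seidel] macro 8: S0 reads c2=3 → after 2×micro: 5; S1 reads c0=5 → after 3×micro: 0; S2 reads c2=3 → after 1×micro: 1 ⇒ (c0=5, c1=0, c2=1)

first divergence at macro-step: never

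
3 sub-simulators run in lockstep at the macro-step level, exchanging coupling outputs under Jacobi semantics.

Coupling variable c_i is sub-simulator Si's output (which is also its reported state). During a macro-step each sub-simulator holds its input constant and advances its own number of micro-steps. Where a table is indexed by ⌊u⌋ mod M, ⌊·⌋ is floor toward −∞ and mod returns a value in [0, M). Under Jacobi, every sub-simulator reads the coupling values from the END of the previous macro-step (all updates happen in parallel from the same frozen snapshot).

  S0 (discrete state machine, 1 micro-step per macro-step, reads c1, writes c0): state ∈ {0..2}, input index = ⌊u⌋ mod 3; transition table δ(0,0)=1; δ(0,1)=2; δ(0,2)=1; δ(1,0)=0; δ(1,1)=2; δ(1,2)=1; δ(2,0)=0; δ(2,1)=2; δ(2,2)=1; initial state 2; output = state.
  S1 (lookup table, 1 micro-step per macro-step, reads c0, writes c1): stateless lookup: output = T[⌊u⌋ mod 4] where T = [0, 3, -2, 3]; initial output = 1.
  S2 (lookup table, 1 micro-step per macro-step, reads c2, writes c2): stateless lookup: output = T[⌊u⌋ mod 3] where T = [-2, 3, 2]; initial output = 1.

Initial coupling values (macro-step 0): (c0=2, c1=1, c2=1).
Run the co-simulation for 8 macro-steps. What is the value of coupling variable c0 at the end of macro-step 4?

c0 at macro-step 4 = 2

macro 1: S0 reads c1=1 → after 1×micro: 2; S1 reads c0=2 → after 1×micro: -2; S2 reads c2=1 → after 1×micro: 3 ⇒ (c0=2, c1=-2, c2=3)
macro 2: S0 reads c1=-2 → after 1×micro: 2; S1 reads c0=2 → after 1×micro: -2; S2 reads c2=3 → after 1×micro: -2 ⇒ (c0=2, c1=-2, c2=-2)
macro 3: S0 reads c1=-2 → after 1×micro: 2; S1 reads c0=2 → after 1×micro: -2; S2 reads c2=-2 → after 1×micro: 3 ⇒ (c0=2, c1=-2, c2=3)
macro 4: S0 reads c1=-2 → after 1×micro: 2; S1 reads c0=2 → after 1×micro: -2; S2 reads c2=3 → after 1×micro: -2 ⇒ (c0=2, c1=-2, c2=-2)
macro 5: S0 reads c1=-2 → after 1×micro: 2; S1 reads c0=2 → after 1×micro: -2; S2 reads c2=-2 → after 1×micro: 3 ⇒ (c0=2, c1=-2, c2=3)
macro 6: S0 reads c1=-2 → after 1×micro: 2; S1 reads c0=2 → after 1×micro: -2; S2 reads c2=3 → after 1×micro: -2 ⇒ (c0=2, c1=-2, c2=-2)
macro 7: S0 reads c1=-2 → after 1×micro: 2; S1 reads c0=2 → after 1×micro: -2; S2 reads c2=-2 → after 1×micro: 3 ⇒ (c0=2, c1=-2, c2=3)
macro 8: S0 reads c1=-2 → after 1×micro: 2; S1 reads c0=2 → after 1×micro: -2; S2 reads c2=3 → after 1×micro: -2 ⇒ (c0=2, c1=-2, c2=-2)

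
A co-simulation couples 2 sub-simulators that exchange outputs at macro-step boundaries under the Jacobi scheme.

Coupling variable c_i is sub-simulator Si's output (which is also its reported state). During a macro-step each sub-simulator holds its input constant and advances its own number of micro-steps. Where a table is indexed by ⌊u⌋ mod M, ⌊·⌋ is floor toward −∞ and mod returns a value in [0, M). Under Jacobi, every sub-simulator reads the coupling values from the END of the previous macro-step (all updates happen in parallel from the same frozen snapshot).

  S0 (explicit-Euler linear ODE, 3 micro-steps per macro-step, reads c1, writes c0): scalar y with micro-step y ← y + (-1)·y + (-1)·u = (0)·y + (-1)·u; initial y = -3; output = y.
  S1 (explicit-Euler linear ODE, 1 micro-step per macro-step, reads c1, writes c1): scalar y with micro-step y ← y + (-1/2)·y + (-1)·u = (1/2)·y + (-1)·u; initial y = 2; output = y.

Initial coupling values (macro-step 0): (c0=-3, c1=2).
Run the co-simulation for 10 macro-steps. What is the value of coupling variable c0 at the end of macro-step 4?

c0 at macro-step 4 = 1/4

macro 1: S0 reads c1=2 → after 3×micro: -2; S1 reads c1=2 → after 1×micro: -1 ⇒ (c0=-2, c1=-1)
macro 2: S0 reads c1=-1 → after 3×micro: 1; S1 reads c1=-1 → after 1×micro: 1/2 ⇒ (c0=1, c1=1/2)
macro 3: S0 reads c1=1/2 → after 3×micro: -1/2; S1 reads c1=1/2 → after 1×micro: -1/4 ⇒ (c0=-1/2, c1=-1/4)
macro 4: S0 reads c1=-1/4 → after 3×micro: 1/4; S1 reads c1=-1/4 → after 1×micro: 1/8 ⇒ (c0=1/4, c1=1/8)
macro 5: S0 reads c1=1/8 → after 3×micro: -1/8; S1 reads c1=1/8 → after 1×micro: -1/16 ⇒ (c0=-1/8, c1=-1/16)
macro 6: S0 reads c1=-1/16 → after 3×micro: 1/16; S1 reads c1=-1/16 → after 1×micro: 1/32 ⇒ (c0=1/16, c1=1/32)
macro 7: S0 reads c1=1/32 → after 3×micro: -1/32; S1 reads c1=1/32 → after 1×micro: -1/64 ⇒ (c0=-1/32, c1=-1/64)
macro 8: S0 reads c1=-1/64 → after 3×micro: 1/64; S1 reads c1=-1/64 → after 1×micro: 1/128 ⇒ (c0=1/64, c1=1/128)
macro 9: S0 reads c1=1/128 → after 3×micro: -1/128; S1 reads c1=1/128 → after 1×micro: -1/256 ⇒ (c0=-1/128, c1=-1/256)
macro 10: S0 reads c1=-1/256 → after 3×micro: 1/256; S1 reads c1=-1/256 → after 1×micro: 1/512 ⇒ (c0=1/256, c1=1/512)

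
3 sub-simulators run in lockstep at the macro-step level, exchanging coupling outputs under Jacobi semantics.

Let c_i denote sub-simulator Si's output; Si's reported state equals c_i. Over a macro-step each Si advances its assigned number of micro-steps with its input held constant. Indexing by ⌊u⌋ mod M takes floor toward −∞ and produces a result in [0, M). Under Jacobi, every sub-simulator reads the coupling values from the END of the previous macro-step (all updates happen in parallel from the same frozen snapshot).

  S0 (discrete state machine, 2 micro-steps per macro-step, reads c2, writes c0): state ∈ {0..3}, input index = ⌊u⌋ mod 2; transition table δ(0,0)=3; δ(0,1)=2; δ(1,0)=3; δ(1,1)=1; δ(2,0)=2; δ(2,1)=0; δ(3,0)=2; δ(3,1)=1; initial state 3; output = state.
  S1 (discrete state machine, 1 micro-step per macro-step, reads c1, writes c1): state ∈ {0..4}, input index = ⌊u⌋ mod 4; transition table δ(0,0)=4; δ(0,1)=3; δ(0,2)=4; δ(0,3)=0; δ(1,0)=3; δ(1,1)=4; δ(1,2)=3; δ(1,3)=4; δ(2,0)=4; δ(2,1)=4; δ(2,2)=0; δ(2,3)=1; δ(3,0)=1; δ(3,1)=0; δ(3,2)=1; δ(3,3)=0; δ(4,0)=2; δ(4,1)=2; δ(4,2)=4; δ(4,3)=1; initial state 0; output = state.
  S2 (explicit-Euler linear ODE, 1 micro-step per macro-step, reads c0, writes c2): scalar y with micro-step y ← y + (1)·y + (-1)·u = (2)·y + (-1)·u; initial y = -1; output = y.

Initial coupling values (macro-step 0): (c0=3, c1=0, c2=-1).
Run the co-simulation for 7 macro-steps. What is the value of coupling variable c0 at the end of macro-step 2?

c0 at macro-step 2 = 1

macro 1: S0 reads c2=-1 → after 2×micro: 1; S1 reads c1=0 → after 1×micro: 4; S2 reads c0=3 → after 1×micro: -5 ⇒ (c0=1, c1=4, c2=-5)
macro 2: S0 reads c2=-5 → after 2×micro: 1; S1 reads c1=4 → after 1×micro: 2; S2 reads c0=1 → after 1×micro: -11 ⇒ (c0=1, c1=2, c2=-11)
macro 3: S0 reads c2=-11 → after 2×micro: 1; S1 reads c1=2 → after 1×micro: 0; S2 reads c0=1 → after 1×micro: -23 ⇒ (c0=1, c1=0, c2=-23)
macro 4: S0 reads c2=-23 → after 2×micro: 1; S1 reads c1=0 → after 1×micro: 4; S2 reads c0=1 → after 1×micro: -47 ⇒ (c0=1, c1=4, c2=-47)
macro 5: S0 reads c2=-47 → after 2×micro: 1; S1 reads c1=4 → after 1×micro: 2; S2 reads c0=1 → after 1×micro: -95 ⇒ (c0=1, c1=2, c2=-95)
macro 6: S0 reads c2=-95 → after 2×micro: 1; S1 reads c1=2 → after 1×micro: 0; S2 reads c0=1 → after 1×micro: -191 ⇒ (c0=1, c1=0, c2=-191)
macro 7: S0 reads c2=-191 → after 2×micro: 1; S1 reads c1=0 → after 1×micro: 4; S2 reads c0=1 → after 1×micro: -383 ⇒ (c0=1, c1=4, c2=-383)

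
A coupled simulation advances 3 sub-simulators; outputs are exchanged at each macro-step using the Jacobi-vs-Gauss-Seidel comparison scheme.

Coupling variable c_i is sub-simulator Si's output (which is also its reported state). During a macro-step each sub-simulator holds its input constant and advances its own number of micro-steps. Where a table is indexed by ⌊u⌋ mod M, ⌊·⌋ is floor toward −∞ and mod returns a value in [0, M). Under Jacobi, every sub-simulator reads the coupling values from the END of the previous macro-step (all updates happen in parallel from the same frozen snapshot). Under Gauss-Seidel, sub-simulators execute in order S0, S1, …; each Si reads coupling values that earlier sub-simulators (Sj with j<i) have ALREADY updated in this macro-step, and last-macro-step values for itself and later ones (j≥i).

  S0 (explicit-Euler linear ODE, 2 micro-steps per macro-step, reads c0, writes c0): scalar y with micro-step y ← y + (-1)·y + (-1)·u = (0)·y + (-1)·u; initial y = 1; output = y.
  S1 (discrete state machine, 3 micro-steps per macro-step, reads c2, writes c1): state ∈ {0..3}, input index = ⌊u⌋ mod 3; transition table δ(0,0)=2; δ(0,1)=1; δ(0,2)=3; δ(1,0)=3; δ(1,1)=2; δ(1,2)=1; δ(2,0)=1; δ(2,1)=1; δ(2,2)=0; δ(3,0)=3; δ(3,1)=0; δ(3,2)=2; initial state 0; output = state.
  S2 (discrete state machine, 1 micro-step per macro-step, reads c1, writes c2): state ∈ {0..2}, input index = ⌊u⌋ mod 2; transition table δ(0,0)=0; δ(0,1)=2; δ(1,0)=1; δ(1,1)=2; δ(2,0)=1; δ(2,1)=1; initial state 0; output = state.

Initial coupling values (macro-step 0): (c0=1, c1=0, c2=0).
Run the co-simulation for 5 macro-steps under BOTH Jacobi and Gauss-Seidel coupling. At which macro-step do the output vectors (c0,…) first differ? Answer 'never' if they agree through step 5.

first divergence at macro-step: 1

[Jacobi] macro 1: S0 reads c0=1 → after 2×micro: -1; S1 reads c2=0 → after 3×micro: 3; S2 reads c1=0 → after 1×micro: 0 ⇒ (c0=-1, c1=3, c2=0)
[Jacobi] macro 2: S0 reads c0=-1 → after 2×micro: 1; S1 reads c2=0 → after 3×micro: 3; S2 reads c1=3 → after 1×micro: 2 ⇒ (c0=1, c1=3, c2=2)
[Jacobi] macro 3: S0 reads c0=1 → after 2×micro: -1; S1 reads c2=2 → after 3×micro: 3; S2 reads c1=3 → after 1×micro: 1 ⇒ (c0=-1, c1=3, c2=1)
[Jacobi] macro 4: S0 reads c0=-1 → after 2×micro: 1; S1 reads c2=1 → after 3×micro: 2; S2 reads c1=3 → after 1×micro: 2 ⇒ (c0=1, c1=2, c2=2)
[Jacobi] macro 5: S0 reads c0=1 → after 2×micro: -1; S1 reads c2=2 → after 3×micro: 2; S2 reads c1=2 → after 1×micro: 1 ⇒ (c0=-1, c1=2, c2=1)
[Gauss-Seidel] macro 1: S0 reads c0=1 → after 2×micro: -1; S1 reads c2=0 → after 3×micro: 3; S2 reads c1=3 → after 1×micro: 2 ⇒ (c0=-1, c1=3, c2=2)
[Gauss-Seidel] macro 2: S0 reads c0=-1 → after 2×micro: 1; S1 reads c2=2 → after 3×micro: 3; S2 reads c1=3 → after 1×micro: 1 ⇒ (c0=1, c1=3, c2=1)
[Gauss-Seidel] macro 3: S0 reads c0=1 → after 2×micro: -1; S1 reads c2=1 → after 3×micro: 2; S2 reads c1=2 → after 1×micro: 1 ⇒ (c0=-1, c1=2, c2=1)
[Gauss-Seidel] macro 4: S0 reads c0=-1 → after 2×micro: 1; S1 reads c2=1 → after 3×micro: 1; S2 reads c1=1 → after 1×micro: 2 ⇒ (c0=1, c1=1, c2=2)
[Gauss-Seidel] macro 5: S0 reads c0=1 → after 2×micro: -1; S1 reads c2=2 → after 3×micro: 1; S2 reads c1=1 → after 1×micro: 1 ⇒ (c0=-1, c1=1, c2=1)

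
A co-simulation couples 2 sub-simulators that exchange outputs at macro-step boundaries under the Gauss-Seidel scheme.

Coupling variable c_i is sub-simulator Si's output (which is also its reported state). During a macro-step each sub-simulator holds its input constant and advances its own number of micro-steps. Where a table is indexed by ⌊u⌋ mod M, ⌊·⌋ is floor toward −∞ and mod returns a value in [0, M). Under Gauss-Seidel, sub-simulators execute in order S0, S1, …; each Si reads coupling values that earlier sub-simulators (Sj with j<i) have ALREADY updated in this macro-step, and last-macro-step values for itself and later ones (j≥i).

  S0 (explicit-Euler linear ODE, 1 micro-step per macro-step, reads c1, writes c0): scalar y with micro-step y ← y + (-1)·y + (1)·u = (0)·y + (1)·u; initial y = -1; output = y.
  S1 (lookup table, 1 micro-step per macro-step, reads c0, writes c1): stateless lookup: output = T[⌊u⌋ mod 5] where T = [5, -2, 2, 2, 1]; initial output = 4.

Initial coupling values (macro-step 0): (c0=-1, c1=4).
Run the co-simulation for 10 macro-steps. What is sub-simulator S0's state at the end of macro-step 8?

macro 1: S0 reads c1=4 → after 1×micro: 4; S1 reads c0=4 → after 1×micro: 1 ⇒ (c0=4, c1=1)
macro 2: S0 reads c1=1 → after 1×micro: 1; S1 reads c0=1 → after 1×micro: -2 ⇒ (c0=1, c1=-2)
macro 3: S0 reads c1=-2 → after 1×micro: -2; S1 reads c0=-2 → after 1×micro: 2 ⇒ (c0=-2, c1=2)
macro 4: S0 reads c1=2 → after 1×micro: 2; S1 reads c0=2 → after 1×micro: 2 ⇒ (c0=2, c1=2)
macro 5: S0 reads c1=2 → after 1×micro: 2; S1 reads c0=2 → after 1×micro: 2 ⇒ (c0=2, c1=2)
macro 6: S0 reads c1=2 → after 1×micro: 2; S1 reads c0=2 → after 1×micro: 2 ⇒ (c0=2, c1=2)
macro 7: S0 reads c1=2 → after 1×micro: 2; S1 reads c0=2 → after 1×micro: 2 ⇒ (c0=2, c1=2)
macro 8: S0 reads c1=2 → after 1×micro: 2; S1 reads c0=2 → after 1×micro: 2 ⇒ (c0=2, c1=2)
macro 9: S0 reads c1=2 → after 1×micro: 2; S1 reads c0=2 → after 1×micro: 2 ⇒ (c0=2, c1=2)
macro 10: S0 reads c1=2 → after 1×micro: 2; S1 reads c0=2 → after 1×micro: 2 ⇒ (c0=2, c1=2)

S0 state at macro-step 8 = 2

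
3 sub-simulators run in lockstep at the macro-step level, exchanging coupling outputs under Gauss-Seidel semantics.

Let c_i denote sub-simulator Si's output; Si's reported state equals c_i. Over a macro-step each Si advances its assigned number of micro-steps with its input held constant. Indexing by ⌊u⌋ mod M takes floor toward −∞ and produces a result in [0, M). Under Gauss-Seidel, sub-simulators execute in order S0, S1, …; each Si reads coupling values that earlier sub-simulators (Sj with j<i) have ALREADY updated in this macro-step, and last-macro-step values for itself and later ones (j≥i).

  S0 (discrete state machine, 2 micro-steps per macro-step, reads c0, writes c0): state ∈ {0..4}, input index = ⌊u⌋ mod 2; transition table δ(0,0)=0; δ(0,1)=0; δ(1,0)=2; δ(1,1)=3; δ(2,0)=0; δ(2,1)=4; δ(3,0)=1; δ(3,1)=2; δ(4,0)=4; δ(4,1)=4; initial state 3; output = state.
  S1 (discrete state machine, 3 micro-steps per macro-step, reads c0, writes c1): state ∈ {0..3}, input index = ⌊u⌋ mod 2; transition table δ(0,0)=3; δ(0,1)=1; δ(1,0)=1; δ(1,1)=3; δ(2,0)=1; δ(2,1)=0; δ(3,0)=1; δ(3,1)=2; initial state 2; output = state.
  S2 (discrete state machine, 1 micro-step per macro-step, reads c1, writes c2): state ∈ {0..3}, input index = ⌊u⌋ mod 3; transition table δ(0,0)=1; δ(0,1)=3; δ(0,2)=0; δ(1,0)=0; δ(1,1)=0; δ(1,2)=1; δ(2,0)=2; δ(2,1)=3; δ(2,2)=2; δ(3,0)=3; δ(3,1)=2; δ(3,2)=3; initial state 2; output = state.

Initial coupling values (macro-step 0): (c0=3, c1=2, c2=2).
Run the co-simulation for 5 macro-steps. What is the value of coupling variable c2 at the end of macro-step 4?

macro 1: S0 reads c0=3 → after 2×micro: 4; S1 reads c0=4 → after 3×micro: 1; S2 reads c1=1 → after 1×micro: 3 ⇒ (c0=4, c1=1, c2=3)
macro 2: S0 reads c0=4 → after 2×micro: 4; S1 reads c0=4 → after 3×micro: 1; S2 reads c1=1 → after 1×micro: 2 ⇒ (c0=4, c1=1, c2=2)
macro 3: S0 reads c0=4 → after 2×micro: 4; S1 reads c0=4 → after 3×micro: 1; S2 reads c1=1 → after 1×micro: 3 ⇒ (c0=4, c1=1, c2=3)
macro 4: S0 reads c0=4 → after 2×micro: 4; S1 reads c0=4 → after 3×micro: 1; S2 reads c1=1 → after 1×micro: 2 ⇒ (c0=4, c1=1, c2=2)
macro 5: S0 reads c0=4 → after 2×micro: 4; S1 reads c0=4 → after 3×micro: 1; S2 reads c1=1 → after 1×micro: 3 ⇒ (c0=4, c1=1, c2=3)

c2 at macro-step 4 = 2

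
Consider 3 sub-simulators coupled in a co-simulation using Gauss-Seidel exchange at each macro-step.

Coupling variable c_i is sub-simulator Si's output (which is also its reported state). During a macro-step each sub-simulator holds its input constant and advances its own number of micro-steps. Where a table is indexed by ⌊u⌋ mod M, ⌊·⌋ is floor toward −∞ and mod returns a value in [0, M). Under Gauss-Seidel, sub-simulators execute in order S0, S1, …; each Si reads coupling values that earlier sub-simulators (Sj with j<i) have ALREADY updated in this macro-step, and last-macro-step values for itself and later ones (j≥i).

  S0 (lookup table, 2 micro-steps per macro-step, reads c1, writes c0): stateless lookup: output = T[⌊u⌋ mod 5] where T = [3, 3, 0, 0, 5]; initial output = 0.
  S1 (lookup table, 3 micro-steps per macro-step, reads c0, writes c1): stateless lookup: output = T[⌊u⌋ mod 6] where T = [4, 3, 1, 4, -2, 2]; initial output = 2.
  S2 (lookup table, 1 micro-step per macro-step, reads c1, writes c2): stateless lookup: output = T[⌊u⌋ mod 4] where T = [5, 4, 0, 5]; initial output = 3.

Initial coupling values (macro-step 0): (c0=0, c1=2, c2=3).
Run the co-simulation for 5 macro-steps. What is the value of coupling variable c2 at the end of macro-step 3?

c2 at macro-step 3 = 5

macro 1: S0 reads c1=2 → after 2×micro: 0; S1 reads c0=0 → after 3×micro: 4; S2 reads c1=4 → after 1×micro: 5 ⇒ (c0=0, c1=4, c2=5)
macro 2: S0 reads c1=4 → after 2×micro: 5; S1 reads c0=5 → after 3×micro: 2; S2 reads c1=2 → after 1×micro: 0 ⇒ (c0=5, c1=2, c2=0)
macro 3: S0 reads c1=2 → after 2×micro: 0; S1 reads c0=0 → after 3×micro: 4; S2 reads c1=4 → after 1×micro: 5 ⇒ (c0=0, c1=4, c2=5)
macro 4: S0 reads c1=4 → after 2×micro: 5; S1 reads c0=5 → after 3×micro: 2; S2 reads c1=2 → after 1×micro: 0 ⇒ (c0=5, c1=2, c2=0)
macro 5: S0 reads c1=2 → after 2×micro: 0; S1 reads c0=0 → after 3×micro: 4; S2 reads c1=4 → after 1×micro: 5 ⇒ (c0=0, c1=4, c2=5)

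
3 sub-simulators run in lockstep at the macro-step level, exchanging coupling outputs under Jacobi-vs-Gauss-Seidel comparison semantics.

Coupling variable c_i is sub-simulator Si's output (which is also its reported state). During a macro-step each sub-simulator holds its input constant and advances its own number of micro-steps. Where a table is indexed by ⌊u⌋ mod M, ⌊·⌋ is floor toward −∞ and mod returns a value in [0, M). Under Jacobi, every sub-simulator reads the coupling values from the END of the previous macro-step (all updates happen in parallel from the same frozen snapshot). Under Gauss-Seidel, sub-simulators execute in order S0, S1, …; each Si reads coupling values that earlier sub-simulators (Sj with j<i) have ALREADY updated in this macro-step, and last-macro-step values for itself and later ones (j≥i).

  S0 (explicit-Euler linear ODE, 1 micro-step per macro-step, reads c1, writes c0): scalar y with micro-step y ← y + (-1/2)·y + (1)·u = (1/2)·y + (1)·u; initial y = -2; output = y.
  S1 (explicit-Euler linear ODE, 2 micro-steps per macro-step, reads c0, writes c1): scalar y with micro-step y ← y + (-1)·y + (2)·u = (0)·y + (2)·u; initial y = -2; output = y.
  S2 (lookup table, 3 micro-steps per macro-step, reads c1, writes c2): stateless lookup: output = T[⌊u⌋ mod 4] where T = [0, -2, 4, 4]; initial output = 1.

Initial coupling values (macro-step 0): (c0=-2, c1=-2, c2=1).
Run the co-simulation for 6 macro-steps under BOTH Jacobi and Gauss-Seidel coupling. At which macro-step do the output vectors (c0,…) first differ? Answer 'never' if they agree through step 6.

[Jacobi] macro 1: S0 reads c1=-2 → after 1×micro: -3; S1 reads c0=-2 → after 2×micro: -4; S2 reads c1=-2 → after 3×micro: 4 ⇒ (c0=-3, c1=-4, c2=4)
[Jacobi] macro 2: S0 reads c1=-4 → after 1×micro: -11/2; S1 reads c0=-3 → after 2×micro: -6; S2 reads c1=-4 → after 3×micro: 0 ⇒ (c0=-11/2, c1=-6, c2=0)
[Jacobi] macro 3: S0 reads c1=-6 → after 1×micro: -35/4; S1 reads c0=-11/2 → after 2×micro: -11; S2 reads c1=-6 → after 3×micro: 4 ⇒ (c0=-35/4, c1=-11, c2=4)
[Jacobi] macro 4: S0 reads c1=-11 → after 1×micro: -123/8; S1 reads c0=-35/4 → after 2×micro: -35/2; S2 reads c1=-11 → after 3×micro: -2 ⇒ (c0=-123/8, c1=-35/2, c2=-2)
[Jacobi] macro 5: S0 reads c1=-35/2 → after 1×micro: -403/16; S1 reads c0=-123/8 → after 2×micro: -123/4; S2 reads c1=-35/2 → after 3×micro: 4 ⇒ (c0=-403/16, c1=-123/4, c2=4)
[Jacobi] macro 6: S0 reads c1=-123/4 → after 1×micro: -1387/32; S1 reads c0=-403/16 → after 2×micro: -403/8; S2 reads c1=-123/4 → after 3×micro: -2 ⇒ (c0=-1387/32, c1=-403/8, c2=-2)
[Gauss-Seidel] macro 1: S0 reads c1=-2 → after 1×micro: -3; S1 reads c0=-3 → after 2×micro: -6; S2 reads c1=-6 → after 3×micro: 4 ⇒ (c0=-3, c1=-6, c2=4)
[Gauss-Seidel] macro 2: S0 reads c1=-6 → after 1×micro: -15/2; S1 reads c0=-15/2 → after 2×micro: -15; S2 reads c1=-15 → after 3×micro: -2 ⇒ (c0=-15/2, c1=-15, c2=-2)
[Gauss-Seidel] macro 3: S0 reads c1=-15 → after 1×micro: -75/4; S1 reads c0=-75/4 → after 2×micro: -75/2; S2 reads c1=-75/2 → after 3×micro: 4 ⇒ (c0=-75/4, c1=-75/2, c2=4)
[Gauss-Seidel] macro 4: S0 reads c1=-75/2 → after 1×micro: -375/8; S1 reads c0=-375/8 → after 2×micro: -375/4; S2 reads c1=-375/4 → after 3×micro: 4 ⇒ (c0=-375/8, c1=-375/4, c2=4)
[Gauss-Seidel] macro 5: S0 reads c1=-375/4 → after 1×micro: -1875/16; S1 reads c0=-1875/16 → after 2×micro: -1875/8; S2 reads c1=-1875/8 → after 3×micro: -2 ⇒ (c0=-1875/16, c1=-1875/8, c2=-2)
[Gauss-Seidel] macro 6: S0 reads c1=-1875/8 → after 1×micro: -9375/32; S1 reads c0=-9375/32 → after 2×micro: -9375/16; S2 reads c1=-9375/16 → after 3×micro: 4 ⇒ (c0=-9375/32, c1=-9375/16, c2=4)

first divergence at macro-step: 1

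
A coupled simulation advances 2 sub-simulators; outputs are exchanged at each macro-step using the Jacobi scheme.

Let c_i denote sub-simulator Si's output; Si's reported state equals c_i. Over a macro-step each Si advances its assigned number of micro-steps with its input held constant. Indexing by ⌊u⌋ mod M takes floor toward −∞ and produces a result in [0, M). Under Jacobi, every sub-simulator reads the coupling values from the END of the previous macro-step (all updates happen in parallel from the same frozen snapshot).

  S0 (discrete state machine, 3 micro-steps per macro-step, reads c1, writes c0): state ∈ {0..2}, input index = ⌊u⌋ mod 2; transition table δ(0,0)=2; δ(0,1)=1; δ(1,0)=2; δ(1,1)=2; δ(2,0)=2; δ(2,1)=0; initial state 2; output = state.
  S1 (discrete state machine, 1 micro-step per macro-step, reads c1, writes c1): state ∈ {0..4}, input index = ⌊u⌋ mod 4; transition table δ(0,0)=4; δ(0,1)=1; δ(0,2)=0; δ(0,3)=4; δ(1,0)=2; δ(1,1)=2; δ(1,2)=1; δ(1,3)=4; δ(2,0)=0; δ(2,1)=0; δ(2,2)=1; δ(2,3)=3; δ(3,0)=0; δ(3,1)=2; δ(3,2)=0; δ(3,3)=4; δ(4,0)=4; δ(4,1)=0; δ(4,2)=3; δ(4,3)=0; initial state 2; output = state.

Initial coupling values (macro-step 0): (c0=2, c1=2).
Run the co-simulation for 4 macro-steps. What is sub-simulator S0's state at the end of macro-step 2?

S0 state at macro-step 2 = 2

macro 1: S0 reads c1=2 → after 3×micro: 2; S1 reads c1=2 → after 1×micro: 1 ⇒ (c0=2, c1=1)
macro 2: S0 reads c1=1 → after 3×micro: 2; S1 reads c1=1 → after 1×micro: 2 ⇒ (c0=2, c1=2)
macro 3: S0 reads c1=2 → after 3×micro: 2; S1 reads c1=2 → after 1×micro: 1 ⇒ (c0=2, c1=1)
macro 4: S0 reads c1=1 → after 3×micro: 2; S1 reads c1=1 → after 1×micro: 2 ⇒ (c0=2, c1=2)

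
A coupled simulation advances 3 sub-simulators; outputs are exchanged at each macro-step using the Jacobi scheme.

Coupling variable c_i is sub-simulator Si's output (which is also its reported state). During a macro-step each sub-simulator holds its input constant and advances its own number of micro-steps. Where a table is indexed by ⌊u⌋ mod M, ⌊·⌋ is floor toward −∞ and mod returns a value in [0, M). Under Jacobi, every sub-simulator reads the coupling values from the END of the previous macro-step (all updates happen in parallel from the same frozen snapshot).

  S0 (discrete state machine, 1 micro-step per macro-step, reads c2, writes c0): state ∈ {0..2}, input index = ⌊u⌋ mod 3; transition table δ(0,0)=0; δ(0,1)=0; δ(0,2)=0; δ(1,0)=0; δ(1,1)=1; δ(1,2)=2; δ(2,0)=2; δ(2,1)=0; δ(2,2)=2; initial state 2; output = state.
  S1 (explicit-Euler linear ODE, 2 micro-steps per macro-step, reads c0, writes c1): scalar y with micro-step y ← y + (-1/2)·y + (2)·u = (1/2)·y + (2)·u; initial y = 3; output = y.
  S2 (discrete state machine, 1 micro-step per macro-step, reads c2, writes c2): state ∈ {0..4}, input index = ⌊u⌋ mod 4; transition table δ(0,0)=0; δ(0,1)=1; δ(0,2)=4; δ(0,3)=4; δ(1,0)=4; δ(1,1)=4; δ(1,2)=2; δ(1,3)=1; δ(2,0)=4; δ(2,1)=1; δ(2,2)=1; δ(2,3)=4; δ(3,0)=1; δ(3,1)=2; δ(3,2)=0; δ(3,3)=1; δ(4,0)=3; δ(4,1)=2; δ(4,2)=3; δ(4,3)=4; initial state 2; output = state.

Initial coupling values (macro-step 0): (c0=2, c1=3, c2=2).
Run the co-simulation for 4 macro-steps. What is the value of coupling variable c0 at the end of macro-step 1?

c0 at macro-step 1 = 2

macro 1: S0 reads c2=2 → after 1×micro: 2; S1 reads c0=2 → after 2×micro: 27/4; S2 reads c2=2 → after 1×micro: 1 ⇒ (c0=2, c1=27/4, c2=1)
macro 2: S0 reads c2=1 → after 1×micro: 0; S1 reads c0=2 → after 2×micro: 123/16; S2 reads c2=1 → after 1×micro: 4 ⇒ (c0=0, c1=123/16, c2=4)
macro 3: S0 reads c2=4 → after 1×micro: 0; S1 reads c0=0 → after 2×micro: 123/64; S2 reads c2=4 → after 1×micro: 3 ⇒ (c0=0, c1=123/64, c2=3)
macro 4: S0 reads c2=3 → after 1×micro: 0; S1 reads c0=0 → after 2×micro: 123/256; S2 reads c2=3 → after 1×micro: 1 ⇒ (c0=0, c1=123/256, c2=1)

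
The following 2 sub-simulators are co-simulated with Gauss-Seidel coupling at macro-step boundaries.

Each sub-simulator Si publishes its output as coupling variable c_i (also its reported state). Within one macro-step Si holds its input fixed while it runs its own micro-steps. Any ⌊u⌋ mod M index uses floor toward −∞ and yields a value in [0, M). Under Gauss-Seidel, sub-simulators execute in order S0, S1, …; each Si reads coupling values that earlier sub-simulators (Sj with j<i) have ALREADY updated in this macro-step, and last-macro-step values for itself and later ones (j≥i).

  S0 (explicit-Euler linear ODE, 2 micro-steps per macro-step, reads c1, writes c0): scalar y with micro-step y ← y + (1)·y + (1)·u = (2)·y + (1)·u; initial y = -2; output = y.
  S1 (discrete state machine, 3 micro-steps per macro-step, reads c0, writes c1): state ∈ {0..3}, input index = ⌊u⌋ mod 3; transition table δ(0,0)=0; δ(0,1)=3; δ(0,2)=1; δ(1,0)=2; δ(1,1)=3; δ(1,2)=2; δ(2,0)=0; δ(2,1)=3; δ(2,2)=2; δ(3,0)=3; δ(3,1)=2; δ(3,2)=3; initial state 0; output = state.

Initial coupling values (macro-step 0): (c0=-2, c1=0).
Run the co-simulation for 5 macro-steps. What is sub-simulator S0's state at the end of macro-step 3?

S0 state at macro-step 3 = -86

macro 1: S0 reads c1=0 → after 2×micro: -8; S1 reads c0=-8 → after 3×micro: 3 ⇒ (c0=-8, c1=3)
macro 2: S0 reads c1=3 → after 2×micro: -23; S1 reads c0=-23 → after 3×micro: 2 ⇒ (c0=-23, c1=2)
macro 3: S0 reads c1=2 → after 2×micro: -86; S1 reads c0=-86 → after 3×micro: 3 ⇒ (c0=-86, c1=3)
macro 4: S0 reads c1=3 → after 2×micro: -335; S1 reads c0=-335 → after 3×micro: 2 ⇒ (c0=-335, c1=2)
macro 5: S0 reads c1=2 → after 2×micro: -1334; S1 reads c0=-1334 → after 3×micro: 3 ⇒ (c0=-1334, c1=3)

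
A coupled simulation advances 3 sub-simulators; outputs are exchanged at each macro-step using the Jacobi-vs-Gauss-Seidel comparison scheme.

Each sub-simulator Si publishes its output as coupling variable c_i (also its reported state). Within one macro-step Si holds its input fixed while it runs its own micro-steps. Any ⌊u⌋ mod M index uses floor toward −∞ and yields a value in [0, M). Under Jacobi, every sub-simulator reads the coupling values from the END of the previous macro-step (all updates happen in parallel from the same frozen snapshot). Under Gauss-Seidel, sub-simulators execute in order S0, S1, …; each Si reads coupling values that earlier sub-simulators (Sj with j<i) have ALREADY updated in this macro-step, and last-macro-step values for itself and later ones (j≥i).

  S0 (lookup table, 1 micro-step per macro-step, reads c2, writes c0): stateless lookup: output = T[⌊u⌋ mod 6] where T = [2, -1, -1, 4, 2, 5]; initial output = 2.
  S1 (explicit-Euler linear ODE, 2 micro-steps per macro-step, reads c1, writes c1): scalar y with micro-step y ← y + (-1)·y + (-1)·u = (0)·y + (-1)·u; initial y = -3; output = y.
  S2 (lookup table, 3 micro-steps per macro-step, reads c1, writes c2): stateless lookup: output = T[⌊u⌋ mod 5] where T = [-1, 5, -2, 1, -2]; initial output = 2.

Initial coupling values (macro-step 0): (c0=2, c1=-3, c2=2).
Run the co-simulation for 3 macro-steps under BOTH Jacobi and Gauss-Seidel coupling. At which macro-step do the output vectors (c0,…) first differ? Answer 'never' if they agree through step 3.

first divergence at macro-step: 1

[Jacobi] macro 1: S0 reads c2=2 → after 1×micro: -1; S1 reads c1=-3 → after 2×micro: 3; S2 reads c1=-3 → after 3×micro: -2 ⇒ (c0=-1, c1=3, c2=-2)
[Jacobi] macro 2: S0 reads c2=-2 → after 1×micro: 2; S1 reads c1=3 → after 2×micro: -3; S2 reads c1=3 → after 3×micro: 1 ⇒ (c0=2, c1=-3, c2=1)
[Jacobi] macro 3: S0 reads c2=1 → after 1×micro: -1; S1 reads c1=-3 → after 2×micro: 3; S2 reads c1=-3 → after 3×micro: -2 ⇒ (c0=-1, c1=3, c2=-2)
[Gauss-Seidel] macro 1: S0 reads c2=2 → after 1×micro: -1; S1 reads c1=-3 → after 2×micro: 3; S2 reads c1=3 → after 3×micro: 1 ⇒ (c0=-1, c1=3, c2=1)
[Gauss-Seidel] macro 2: S0 reads c2=1 → after 1×micro: -1; S1 reads c1=3 → after 2×micro: -3; S2 reads c1=-3 → after 3×micro: -2 ⇒ (c0=-1, c1=-3, c2=-2)
[Gauss-Seidel] macro 3: S0 reads c2=-2 → after 1×micro: 2; S1 reads c1=-3 → after 2×micro: 3; S2 reads c1=3 → after 3×micro: 1 ⇒ (c0=2, c1=3, c2=1)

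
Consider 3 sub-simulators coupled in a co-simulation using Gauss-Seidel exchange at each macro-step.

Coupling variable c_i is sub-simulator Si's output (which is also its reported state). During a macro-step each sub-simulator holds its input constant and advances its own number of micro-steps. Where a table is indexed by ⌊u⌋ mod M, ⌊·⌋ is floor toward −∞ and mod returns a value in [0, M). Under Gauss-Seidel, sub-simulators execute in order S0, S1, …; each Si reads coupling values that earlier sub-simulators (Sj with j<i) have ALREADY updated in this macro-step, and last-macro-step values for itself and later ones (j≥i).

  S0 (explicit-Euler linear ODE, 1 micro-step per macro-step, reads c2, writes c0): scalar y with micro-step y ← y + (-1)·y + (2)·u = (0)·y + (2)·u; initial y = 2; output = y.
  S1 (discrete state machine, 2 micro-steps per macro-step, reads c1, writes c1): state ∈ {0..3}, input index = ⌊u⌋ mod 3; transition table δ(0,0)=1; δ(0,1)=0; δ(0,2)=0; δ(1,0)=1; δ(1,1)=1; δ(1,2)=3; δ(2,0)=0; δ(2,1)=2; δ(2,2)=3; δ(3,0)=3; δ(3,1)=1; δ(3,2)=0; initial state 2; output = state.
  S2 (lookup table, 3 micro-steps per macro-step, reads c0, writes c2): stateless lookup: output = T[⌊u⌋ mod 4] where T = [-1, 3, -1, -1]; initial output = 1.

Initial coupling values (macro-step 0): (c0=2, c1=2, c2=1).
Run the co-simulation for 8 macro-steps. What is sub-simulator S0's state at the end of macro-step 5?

S0 state at macro-step 5 = -2

macro 1: S0 reads c2=1 → after 1×micro: 2; S1 reads c1=2 → after 2×micro: 0; S2 reads c0=2 → after 3×micro: -1 ⇒ (c0=2, c1=0, c2=-1)
macro 2: S0 reads c2=-1 → after 1×micro: -2; S1 reads c1=0 → after 2×micro: 1; S2 reads c0=-2 → after 3×micro: -1 ⇒ (c0=-2, c1=1, c2=-1)
macro 3: S0 reads c2=-1 → after 1×micro: -2; S1 reads c1=1 → after 2×micro: 1; S2 reads c0=-2 → after 3×micro: -1 ⇒ (c0=-2, c1=1, c2=-1)
macro 4: S0 reads c2=-1 → after 1×micro: -2; S1 reads c1=1 → after 2×micro: 1; S2 reads c0=-2 → after 3×micro: -1 ⇒ (c0=-2, c1=1, c2=-1)
macro 5: S0 reads c2=-1 → after 1×micro: -2; S1 reads c1=1 → after 2×micro: 1; S2 reads c0=-2 → after 3×micro: -1 ⇒ (c0=-2, c1=1, c2=-1)
macro 6: S0 reads c2=-1 → after 1×micro: -2; S1 reads c1=1 → after 2×micro: 1; S2 reads c0=-2 → after 3×micro: -1 ⇒ (c0=-2, c1=1, c2=-1)
macro 7: S0 reads c2=-1 → after 1×micro: -2; S1 reads c1=1 → after 2×micro: 1; S2 reads c0=-2 → after 3×micro: -1 ⇒ (c0=-2, c1=1, c2=-1)
macro 8: S0 reads c2=-1 → after 1×micro: -2; S1 reads c1=1 → after 2×micro: 1; S2 reads c0=-2 → after 3×micro: -1 ⇒ (c0=-2, c1=1, c2=-1)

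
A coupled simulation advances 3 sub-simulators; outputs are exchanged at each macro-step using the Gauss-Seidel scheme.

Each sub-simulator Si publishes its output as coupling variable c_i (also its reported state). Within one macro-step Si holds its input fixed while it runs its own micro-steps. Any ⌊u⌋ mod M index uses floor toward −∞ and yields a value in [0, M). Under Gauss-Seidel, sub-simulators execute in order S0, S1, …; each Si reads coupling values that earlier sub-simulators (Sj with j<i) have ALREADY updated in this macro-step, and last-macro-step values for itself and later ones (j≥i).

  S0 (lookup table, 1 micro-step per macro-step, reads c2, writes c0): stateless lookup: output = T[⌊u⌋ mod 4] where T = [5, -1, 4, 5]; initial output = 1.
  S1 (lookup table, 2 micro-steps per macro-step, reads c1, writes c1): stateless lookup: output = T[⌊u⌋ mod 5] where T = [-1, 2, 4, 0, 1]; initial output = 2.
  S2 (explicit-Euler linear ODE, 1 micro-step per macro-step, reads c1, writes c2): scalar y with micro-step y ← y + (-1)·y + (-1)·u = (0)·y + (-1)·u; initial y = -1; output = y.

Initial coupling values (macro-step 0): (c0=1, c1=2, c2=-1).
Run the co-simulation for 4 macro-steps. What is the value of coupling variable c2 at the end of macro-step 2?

macro 1: S0 reads c2=-1 → after 1×micro: 5; S1 reads c1=2 → after 2×micro: 4; S2 reads c1=4 → after 1×micro: -4 ⇒ (c0=5, c1=4, c2=-4)
macro 2: S0 reads c2=-4 → after 1×micro: 5; S1 reads c1=4 → after 2×micro: 1; S2 reads c1=1 → after 1×micro: -1 ⇒ (c0=5, c1=1, c2=-1)
macro 3: S0 reads c2=-1 → after 1×micro: 5; S1 reads c1=1 → after 2×micro: 2; S2 reads c1=2 → after 1×micro: -2 ⇒ (c0=5, c1=2, c2=-2)
macro 4: S0 reads c2=-2 → after 1×micro: 4; S1 reads c1=2 → after 2×micro: 4; S2 reads c1=4 → after 1×micro: -4 ⇒ (c0=4, c1=4, c2=-4)

c2 at macro-step 2 = -1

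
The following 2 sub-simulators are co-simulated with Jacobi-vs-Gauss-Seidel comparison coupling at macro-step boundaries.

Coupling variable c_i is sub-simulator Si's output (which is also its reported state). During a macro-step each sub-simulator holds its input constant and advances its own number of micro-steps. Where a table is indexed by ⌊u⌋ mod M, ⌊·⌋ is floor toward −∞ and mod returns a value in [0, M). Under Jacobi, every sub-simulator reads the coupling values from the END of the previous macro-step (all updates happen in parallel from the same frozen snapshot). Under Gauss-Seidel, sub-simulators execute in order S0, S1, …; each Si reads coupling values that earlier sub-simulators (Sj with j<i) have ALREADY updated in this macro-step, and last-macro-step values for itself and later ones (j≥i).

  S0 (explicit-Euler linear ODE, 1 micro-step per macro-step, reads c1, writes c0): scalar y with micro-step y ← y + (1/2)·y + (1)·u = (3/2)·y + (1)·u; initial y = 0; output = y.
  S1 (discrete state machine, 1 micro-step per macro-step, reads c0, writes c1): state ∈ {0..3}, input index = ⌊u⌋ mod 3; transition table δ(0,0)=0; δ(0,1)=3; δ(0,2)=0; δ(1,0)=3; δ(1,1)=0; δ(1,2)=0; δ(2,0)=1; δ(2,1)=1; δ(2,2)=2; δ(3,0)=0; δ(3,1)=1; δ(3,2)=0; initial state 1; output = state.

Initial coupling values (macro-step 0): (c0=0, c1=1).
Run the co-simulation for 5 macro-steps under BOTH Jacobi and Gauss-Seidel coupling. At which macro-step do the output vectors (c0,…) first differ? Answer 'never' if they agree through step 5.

first divergence at macro-step: 1

[Jacobi] macro 1: S0 reads c1=1 → after 1×micro: 1; S1 reads c0=0 → after 1×micro: 3 ⇒ (c0=1, c1=3)
[Jacobi] macro 2: S0 reads c1=3 → after 1×micro: 9/2; S1 reads c0=1 → after 1×micro: 1 ⇒ (c0=9/2, c1=1)
[Jacobi] macro 3: S0 reads c1=1 → after 1×micro: 31/4; S1 reads c0=9/2 → after 1×micro: 0 ⇒ (c0=31/4, c1=0)
[Jacobi] macro 4: S0 reads c1=0 → after 1×micro: 93/8; S1 reads c0=31/4 → after 1×micro: 3 ⇒ (c0=93/8, c1=3)
[Jacobi] macro 5: S0 reads c1=3 → after 1×micro: 327/16; S1 reads c0=93/8 → after 1×micro: 0 ⇒ (c0=327/16, c1=0)
[Gauss-Seidel] macro 1: S0 reads c1=1 → after 1×micro: 1; S1 reads c0=1 → after 1×micro: 0 ⇒ (c0=1, c1=0)
[Gauss-Seidel] macro 2: S0 reads c1=0 → after 1×micro: 3/2; S1 reads c0=3/2 → after 1×micro: 3 ⇒ (c0=3/2, c1=3)
[Gauss-Seidel] macro 3: S0 reads c1=3 → after 1×micro: 21/4; S1 reads c0=21/4 → after 1×micro: 0 ⇒ (c0=21/4, c1=0)
[Gauss-Seidel] macro 4: S0 reads c1=0 → after 1×micro: 63/8; S1 reads c0=63/8 → after 1×micro: 3 ⇒ (c0=63/8, c1=3)
[Gauss-Seidel] macro 5: S0 reads c1=3 → after 1×micro: 237/16; S1 reads c0=237/16 → after 1×micro: 0 ⇒ (c0=237/16, c1=0)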